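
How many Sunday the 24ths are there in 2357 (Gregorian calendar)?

3

Check the 24th of each month of 2357: Jan 24: Thu, Feb 24: Sun, Mar 24: Sun, Apr 24: Wed, May 24: Fri, Jun 24: Mon, Jul 24: Wed, Aug 24: Sat, Sep 24: Tue, Oct 24: Thu, Nov 24: Sun, Dec 24: Tue.
Sunday occurs in February, March, November — 3 months.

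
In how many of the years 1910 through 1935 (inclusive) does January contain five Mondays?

12

January has 31 days; it has five Mondays when Monday falls among the first (month-length − 28) days — i.e. when January 1 is one of Monday/Sunday/Saturday.
January 1 by year: 1910:Sat✓ 1911:Sun✓ 1912:Mon✓ 1913:Wed 1914:Thu 1915:Fri 1916:Sat✓ 1917:Mon✓ 1918:Tue 1919:Wed 1920:Thu 1921:Sat✓ 1922:Sun✓ 1923:Mon✓ 1924:Tue 1925:Thu 1926:Fri 1927:Sat✓ 1928:Sun✓ 1929:Tue 1930:Wed 1931:Thu 1932:Fri 1933:Sun✓ 1934:Mon✓ 1935:Tue
Years with five Mondays: 1910, 1911, 1912, 1916, 1917, 1921, 1922, 1923, 1927, 1928, 1933, 1934 → 12.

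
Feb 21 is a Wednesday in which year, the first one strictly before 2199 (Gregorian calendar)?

2198

From one year to the next, a fixed date's weekday advances by 1, or by 2 when a Feb 29 lies between the two dates.
2199: February 21 is Thursday.
2198: Wednesday (−1)
Feb 21 falls on a Wednesday in 2198.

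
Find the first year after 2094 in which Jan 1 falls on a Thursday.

2099

Jan 1 advances by 2 weekdays after a leap year and by 1 after a common year.
2094: Jan 1 is Friday.
2095: Saturday
2096: Sunday (leap)
2097: Tuesday
2098: Wednesday
2099: Thursday
2099 begins on a Thursday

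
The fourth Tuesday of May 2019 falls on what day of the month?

May 1, 2019 is a Wednesday, so the first Tuesday is the 7th.
The fourth Tuesday is 7 + 21 = 28.

28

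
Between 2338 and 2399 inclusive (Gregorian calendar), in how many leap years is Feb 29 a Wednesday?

Leap years in 2338–2399: 15 of them.
Feb 29 weekday advances by 5 (mod 7) from one leap year to the next four years later (or differs when a century non-leap intervenes).
Leap-day weekdays: 2340:Thu 2344:Tue 2348:Sun 2352:Fri 2356:Wed✓ 2360:Mon 2364:Sat 2368:Thu 2372:Tue 2376:Sun 2380:Fri 2384:Wed✓ 2388:Mon 2392:Sat 2396:Thu
Wednesday: 2356, 2384 → 2.

2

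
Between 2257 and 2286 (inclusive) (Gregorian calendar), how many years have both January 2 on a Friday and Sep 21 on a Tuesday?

Check each year's weekday for January 2 and Sep 21:
  2257: Fri/Mon  2258: Sat/Tue  2259: Sun/Wed  2260: Mon/Fri  2261: Wed/Sat  2262: Thu/Sun  2263: Fri/Mon  2264: Sat/Wed  2265: Mon/Thu  2266: Tue/Fri  2267: Wed/Sat  2268: Thu/Mon  2269: Sat/Tue  2270: Sun/Wed  2271: Mon/Thu  2272: Tue/Sat  2273: Thu/Sun  2274: Fri/Mon  2275: Sat/Tue  2276: Sun/Thu  2277: Tue/Fri  2278: Wed/Sat  2279: Thu/Sun  2280: Fri/Tue ✓  2281: Sun/Wed  2282: Mon/Thu  2283: Tue/Fri  2284: Wed/Sun  2285: Fri/Mon  2286: Sat/Tue
Both conditions hold in: 2280 — 1.

1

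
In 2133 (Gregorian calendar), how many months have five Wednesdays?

A month of length L has five Wednesdays iff its first Wednesday is on day ≤ L−28 (so day 1–3 in a 31-day month, 1–2 in a 30-day month, day 1 in a leap February).
Checking each month of 2133: Jan starts Thu (31d); Feb starts Sun (28d); Mar starts Sun (31d); Apr starts Wed (30d) ✓; May starts Fri (31d); Jun starts Mon (30d); Jul starts Wed (31d) ✓; Aug starts Sat (31d); Sep starts Tue (30d) ✓; Oct starts Thu (31d); Nov starts Sun (30d); Dec starts Tue (31d) ✓.
Five-Wednesday months: April, July, September, December → 4.

4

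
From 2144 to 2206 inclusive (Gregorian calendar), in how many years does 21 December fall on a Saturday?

9

Track 21 December's weekday year by year (advancing +1, or +2 across a Feb 29):
  2144: Mon  2145: Tue (+1)  2146: Wed (+1)  2147: Thu (+1)  2148: Sat (+2) ✓
  2149: Sun (+1)  2150: Mon (+1)  2151: Tue (+1)  2152: Thu (+2)  2153: Fri (+1)
  2154: Sat (+1) ✓  2155: Sun (+1)  2156: Tue (+2)  2157: Wed (+1)  … (35 more years) …
  2193: Sat (+1) ✓  2194: Sun (+1)  2195: Mon (+1)  2196: Wed (+2)  2197: Thu (+1)
  2198: Fri (+1)  2199: Sat (+1) ✓  2200: Sun (+1)  2201: Mon (+1)  2202: Tue (+1)
  2203: Wed (+1)  2204: Fri (+2)  2205: Sat (+1) ✓  2206: Sun (+1)
Saturday years: 2148, 2154, 2165, 2171, 2176, 2182, 2193, 2199, 2205 — 9 in total.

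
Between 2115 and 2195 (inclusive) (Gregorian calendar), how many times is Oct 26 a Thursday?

11

Track Oct 26's weekday year by year (advancing +1, or +2 across a Feb 29):
  2115: Sat  2116: Mon (+2)  2117: Tue (+1)  2118: Wed (+1)  2119: Thu (+1) ✓
  2120: Sat (+2)  2121: Sun (+1)  2122: Mon (+1)  2123: Tue (+1)  2124: Thu (+2) ✓
  2125: Fri (+1)  2126: Sat (+1)  2127: Sun (+1)  2128: Tue (+2)  … (53 more years) …
  2182: Sat (+1)  2183: Sun (+1)  2184: Tue (+2)  2185: Wed (+1)  2186: Thu (+1) ✓
  2187: Fri (+1)  2188: Sun (+2)  2189: Mon (+1)  2190: Tue (+1)  2191: Wed (+1)
  2192: Fri (+2)  2193: Sat (+1)  2194: Sun (+1)  2195: Mon (+1)
Thursday years: 2119, 2124, 2130, 2141, 2147, 2152, 2158, 2169, 2175, 2180, 2186 — 11 in total.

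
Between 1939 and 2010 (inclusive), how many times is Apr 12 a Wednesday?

11

Track Apr 12's weekday year by year (advancing +1, or +2 across a Feb 29):
  1939: Wed ✓  1940: Fri (+2)  1941: Sat (+1)  1942: Sun (+1)  1943: Mon (+1)
  1944: Wed (+2) ✓  1945: Thu (+1)  1946: Fri (+1)  1947: Sat (+1)  1948: Mon (+2)
  1949: Tue (+1)  1950: Wed (+1) ✓  1951: Thu (+1)  1952: Sat (+2)  … (44 more years) …
  1997: Sat (+1)  1998: Sun (+1)  1999: Mon (+1)  2000: Wed (+2) ✓  2001: Thu (+1)
  2002: Fri (+1)  2003: Sat (+1)  2004: Mon (+2)  2005: Tue (+1)  2006: Wed (+1) ✓
  2007: Thu (+1)  2008: Sat (+2)  2009: Sun (+1)  2010: Mon (+1)
Wednesday years: 1939, 1944, 1950, 1961, 1967, 1972, 1978, 1989, 1995, 2000, 2006 — 11 in total.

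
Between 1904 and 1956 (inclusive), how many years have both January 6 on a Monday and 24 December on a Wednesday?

5

Check each year's weekday for January 6 and 24 December:
  1904: Wed/Sat  1905: Fri/Sun  1906: Sat/Mon  1907: Sun/Tue  1908: Mon/Thu  1909: Wed/Fri  1910: Thu/Sat  1911: Fri/Sun  1912: Sat/Tue  1913: Mon/Wed ✓  1914: Tue/Thu  1915: Wed/Fri  1916: Thu/Sun  1917: Sat/Mon  …(25 more)…  1943: Wed/Fri  1944: Thu/Sun  1945: Sat/Mon  1946: Sun/Tue  1947: Mon/Wed ✓  1948: Tue/Fri  1949: Thu/Sat  1950: Fri/Sun  1951: Sat/Mon  1952: Sun/Wed  1953: Tue/Thu  1954: Wed/Fri  1955: Thu/Sat  1956: Fri/Mon
Both conditions hold in: 1913, 1919, 1930, 1941, 1947 — 5.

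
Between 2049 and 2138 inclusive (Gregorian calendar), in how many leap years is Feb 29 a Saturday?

2

Leap years in 2049–2138: 21 of them.
Feb 29 weekday advances by 5 (mod 7) from one leap year to the next four years later (or differs when a century non-leap intervenes).
Leap-day weekdays: 2052:Thu 2056:Tue 2060:Sun 2064:Fri 2068:Wed 2072:Mon 2076:Sat✓ 2080:Thu 2084:Tue 2088:Sun 2092:Fri 2096:Wed 2104:Fri 2108:Wed 2112:Mon 2116:Sat✓ 2120:Thu 2124:Tue 2128:Sun 2132:Fri 2136:Wed
Saturday: 2076, 2116 → 2.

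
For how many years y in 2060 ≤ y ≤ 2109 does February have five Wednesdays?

3

February has 28 days (29 in leap years); it has five Wednesdays when Wednesday falls among the first (month-length − 28) days — i.e. when February 1 is Wednesday in a leap year (never in a common year).
February 1 by year: 2060:Sun 2061:Tue 2062:Wed 2063:Thu 2064:Fri 2065:Sun 2066:Mon 2067:Tue 2068:Wed✓ 2069:Fri 2070:Sat 2071:Sun 2072:Mon 2073:Wed 2074:Thu …(20 more)… 2095:Tue 2096:Wed✓ 2097:Fri 2098:Sat 2099:Sun 2100:Mon 2101:Tue 2102:Wed 2103:Thu 2104:Fri 2105:Sun 2106:Mon 2107:Tue 2108:Wed✓ 2109:Fri
Years with five Wednesdays: 2068, 2096, 2108 → 3.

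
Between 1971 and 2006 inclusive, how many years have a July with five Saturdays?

17

July has 31 days; it has five Saturdays when Saturday falls among the first (month-length − 28) days — i.e. when July 1 is one of Saturday/Friday/Thursday.
July 1 by year: 1971:Thu✓ 1972:Sat✓ 1973:Sun 1974:Mon 1975:Tue 1976:Thu✓ 1977:Fri✓ 1978:Sat✓ 1979:Sun 1980:Tue 1981:Wed 1982:Thu✓ 1983:Fri✓ 1984:Sun 1985:Mon …(6 more)… 1992:Wed 1993:Thu✓ 1994:Fri✓ 1995:Sat✓ 1996:Mon 1997:Tue 1998:Wed 1999:Thu✓ 2000:Sat✓ 2001:Sun 2002:Mon 2003:Tue 2004:Thu✓ 2005:Fri✓ 2006:Sat✓
Years with five Saturdays: 1971, 1972, 1976, 1977, 1978, 1982, 1983, 1988, 1989, 1993, 1994, 1995, 1999, 2000, 2004, 2005, 2006 → 17.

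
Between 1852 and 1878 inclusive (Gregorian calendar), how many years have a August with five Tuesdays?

August has 31 days; it has five Tuesdays when Tuesday falls among the first (month-length − 28) days — i.e. when August 1 is one of Tuesday/Monday/Sunday.
August 1 by year: 1852:Sun✓ 1853:Mon✓ 1854:Tue✓ 1855:Wed 1856:Fri 1857:Sat 1858:Sun✓ 1859:Mon✓ 1860:Wed 1861:Thu 1862:Fri 1863:Sat 1864:Mon✓ 1865:Tue✓ 1866:Wed 1867:Thu 1868:Sat 1869:Sun✓ 1870:Mon✓ 1871:Tue✓ 1872:Thu 1873:Fri 1874:Sat 1875:Sun✓ 1876:Tue✓ 1877:Wed 1878:Thu
Years with five Tuesdays: 1852, 1853, 1854, 1858, 1859, 1864, 1865, 1869, 1870, 1871, 1875, 1876 → 12.

12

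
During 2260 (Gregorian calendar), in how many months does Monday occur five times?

A month of length L has five Mondays iff its first Monday is on day ≤ L−28 (so day 1–3 in a 31-day month, 1–2 in a 30-day month, day 1 in a leap February).
Checking each month of 2260: Jan starts Sun (31d) ✓; Feb starts Wed (29d); Mar starts Thu (31d); Apr starts Sun (30d) ✓; May starts Tue (31d); Jun starts Fri (30d); Jul starts Sun (31d) ✓; Aug starts Wed (31d); Sep starts Sat (30d); Oct starts Mon (31d) ✓; Nov starts Thu (30d); Dec starts Sat (31d) ✓.
Five-Monday months: January, April, July, October, December → 5.

5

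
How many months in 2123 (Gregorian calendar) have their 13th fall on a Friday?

1

Check the 13th of each month of 2123: Jan 13: Wed, Feb 13: Sat, Mar 13: Sat, Apr 13: Tue, May 13: Thu, Jun 13: Sun, Jul 13: Tue, Aug 13: Fri, Sep 13: Mon, Oct 13: Wed, Nov 13: Sat, Dec 13: Mon.
Friday occurs in August — 1 month.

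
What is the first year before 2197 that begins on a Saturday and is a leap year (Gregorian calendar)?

2180

Jan 1 advances by 2 weekdays after a leap year and by 1 after a common year.
2197: Jan 1 is Sunday.
2196: Friday (leap)
2195: Thursday
2194: Wednesday
2193: Tuesday
2192: Sunday (leap)
2191: Saturday
2190: Friday
2189: Thursday
2188: Tuesday (leap)
2187: Monday
2186: Sunday
2185: Saturday
2184: Thursday (leap)
2183: Wednesday
2182: Tuesday
2181: Monday
2180: Saturday (leap)
2180 begins on a Saturday and is a leap year.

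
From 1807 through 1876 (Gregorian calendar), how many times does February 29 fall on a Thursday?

Leap years in 1807–1876: 18 of them.
Feb 29 weekday advances by 5 (mod 7) from one leap year to the next four years later (or differs when a century non-leap intervenes).
Leap-day weekdays: 1808:Mon 1812:Sat 1816:Thu✓ 1820:Tue 1824:Sun 1828:Fri 1832:Wed 1836:Mon 1840:Sat 1844:Thu✓ 1848:Tue 1852:Sun 1856:Fri 1860:Wed 1864:Mon 1868:Sat 1872:Thu✓ 1876:Tue
Thursday: 1816, 1844, 1872 → 3.

3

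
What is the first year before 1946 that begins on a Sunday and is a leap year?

1928

Jan 1 advances by 2 weekdays after a leap year and by 1 after a common year.
1946: Jan 1 is Tuesday.
1945: Monday
1944: Saturday (leap)
1943: Friday
1942: Thursday
1941: Wednesday
1940: Monday (leap)
1939: Sunday
1938: Saturday
1937: Friday
1936: Wednesday (leap)
1935: Tuesday
1934: Monday
1933: Sunday
1932: Friday (leap)
1931: Thursday
1930: Wednesday
1929: Tuesday
1928: Sunday (leap)
1928 begins on a Sunday and is a leap year.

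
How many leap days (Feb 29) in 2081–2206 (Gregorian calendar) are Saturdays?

3

Leap years in 2081–2206: 29 of them.
Feb 29 weekday advances by 5 (mod 7) from one leap year to the next four years later (or differs when a century non-leap intervenes).
Leap-day weekdays: 2084:Tue 2088:Sun 2092:Fri 2096:Wed 2104:Fri 2108:Wed 2112:Mon 2116:Sat✓ 2120:Thu 2124:Tue 2128:Sun 2132:Fri 2136:Wed …(3 more)… 2152:Tue 2156:Sun 2160:Fri 2164:Wed 2168:Mon 2172:Sat✓ 2176:Thu 2180:Tue 2184:Sun 2188:Fri 2192:Wed 2196:Mon 2204:Wed
Saturday: 2116, 2144, 2172 → 3.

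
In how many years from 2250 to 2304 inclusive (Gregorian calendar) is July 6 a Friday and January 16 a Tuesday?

6

Check each year's weekday for July 6 and January 16:
  2250: Sat/Wed  2251: Sun/Thu  2252: Tue/Fri  2253: Wed/Sun  2254: Thu/Mon  2255: Fri/Tue ✓  2256: Sun/Wed  2257: Mon/Fri  2258: Tue/Sat  2259: Wed/Sun  2260: Fri/Mon  2261: Sat/Wed  2262: Sun/Thu  2263: Mon/Fri  …(27 more)…  2291: Mon/Fri  2292: Wed/Sat  2293: Thu/Mon  2294: Fri/Tue ✓  2295: Sat/Wed  2296: Mon/Thu  2297: Tue/Sat  2298: Wed/Sun  2299: Thu/Mon  2300: Fri/Tue ✓  2301: Sat/Wed  2302: Sun/Thu  2303: Mon/Fri  2304: Wed/Sat
Both conditions hold in: 2255, 2266, 2277, 2283, 2294, 2300 — 6.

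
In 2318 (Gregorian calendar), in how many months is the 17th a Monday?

Check the 17th of each month of 2318: Jan 17: Thu, Feb 17: Sun, Mar 17: Sun, Apr 17: Wed, May 17: Fri, Jun 17: Mon, Jul 17: Wed, Aug 17: Sat, Sep 17: Tue, Oct 17: Thu, Nov 17: Sun, Dec 17: Tue.
Monday occurs in June — 1 month.

1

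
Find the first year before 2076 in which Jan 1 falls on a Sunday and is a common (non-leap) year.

Jan 1 advances by 2 weekdays after a leap year and by 1 after a common year.
2076: Jan 1 is Wednesday (leap).
2075: Tuesday
2074: Monday
2073: Sunday
2073 begins on a Sunday and is a common year.

2073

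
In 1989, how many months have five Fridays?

4

A month of length L has five Fridays iff its first Friday is on day ≤ L−28 (so day 1–3 in a 31-day month, 1–2 in a 30-day month, day 1 in a leap February).
Checking each month of 1989: Jan starts Sun (31d); Feb starts Wed (28d); Mar starts Wed (31d) ✓; Apr starts Sat (30d); May starts Mon (31d); Jun starts Thu (30d) ✓; Jul starts Sat (31d); Aug starts Tue (31d); Sep starts Fri (30d) ✓; Oct starts Sun (31d); Nov starts Wed (30d); Dec starts Fri (31d) ✓.
Five-Friday months: March, June, September, December → 4.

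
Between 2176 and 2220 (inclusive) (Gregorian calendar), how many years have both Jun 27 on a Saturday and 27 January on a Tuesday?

Check each year's weekday for Jun 27 and 27 January:
  2176: Thu/Sat  2177: Fri/Mon  2178: Sat/Tue ✓  2179: Sun/Wed  2180: Tue/Thu  2181: Wed/Sat  2182: Thu/Sun  2183: Fri/Mon  2184: Sun/Tue  2185: Mon/Thu  2186: Tue/Fri  2187: Wed/Sat  2188: Fri/Sun  2189: Sat/Tue ✓  …(17 more)…  2207: Sat/Tue ✓  2208: Mon/Wed  2209: Tue/Fri  2210: Wed/Sat  2211: Thu/Sun  2212: Sat/Mon  2213: Sun/Wed  2214: Mon/Thu  2215: Tue/Fri  2216: Thu/Sat  2217: Fri/Mon  2218: Sat/Tue ✓  2219: Sun/Wed  2220: Tue/Thu
Both conditions hold in: 2178, 2189, 2195, 2201, 2207, 2218 — 6.

6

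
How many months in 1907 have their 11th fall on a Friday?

2

Check the 11th of each month of 1907: Jan 11: Fri, Feb 11: Mon, Mar 11: Mon, Apr 11: Thu, May 11: Sat, Jun 11: Tue, Jul 11: Thu, Aug 11: Sun, Sep 11: Wed, Oct 11: Fri, Nov 11: Mon, Dec 11: Wed.
Friday occurs in January, October — 2 months.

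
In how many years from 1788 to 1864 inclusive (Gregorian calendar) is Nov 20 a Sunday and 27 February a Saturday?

Check each year's weekday for Nov 20 and 27 February:
  1788: Thu/Wed  1789: Fri/Fri  1790: Sat/Sat  1791: Sun/Sun  1792: Tue/Mon  1793: Wed/Wed  1794: Thu/Thu  1795: Fri/Fri  1796: Sun/Sat ✓  1797: Mon/Mon  1798: Tue/Tue  1799: Wed/Wed  1800: Thu/Thu  1801: Fri/Fri  …(49 more)…  1851: Thu/Thu  1852: Sat/Fri  1853: Sun/Sun  1854: Mon/Mon  1855: Tue/Tue  1856: Thu/Wed  1857: Fri/Fri  1858: Sat/Sat  1859: Sun/Sun  1860: Tue/Mon  1861: Wed/Wed  1862: Thu/Thu  1863: Fri/Fri  1864: Sun/Sat ✓
Both conditions hold in: 1796, 1808, 1836, 1864 — 4.

4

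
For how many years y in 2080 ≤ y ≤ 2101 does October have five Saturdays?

10

October has 31 days; it has five Saturdays when Saturday falls among the first (month-length − 28) days — i.e. when October 1 is one of Saturday/Friday/Thursday.
October 1 by year: 2080:Tue 2081:Wed 2082:Thu✓ 2083:Fri✓ 2084:Sun 2085:Mon 2086:Tue 2087:Wed 2088:Fri✓ 2089:Sat✓ 2090:Sun 2091:Mon 2092:Wed 2093:Thu✓ 2094:Fri✓ 2095:Sat✓ 2096:Mon 2097:Tue 2098:Wed 2099:Thu✓ 2100:Fri✓ 2101:Sat✓
Years with five Saturdays: 2082, 2083, 2088, 2089, 2093, 2094, 2095, 2099, 2100, 2101 → 10.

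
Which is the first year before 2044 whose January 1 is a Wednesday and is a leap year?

Jan 1 advances by 2 weekdays after a leap year and by 1 after a common year.
2044: Jan 1 is Friday (leap).
2043: Thursday
2042: Wednesday
2041: Tuesday
2040: Sunday (leap)
2039: Saturday
2038: Friday
2037: Thursday
2036: Tuesday (leap)
2035: Monday
2034: Sunday
2033: Saturday
2032: Thursday (leap)
2031: Wednesday
2030: Tuesday
2029: Monday
2028: Saturday (leap)
2027: Friday
2026: Thursday
2025: Wednesday
2024: Monday (leap)
2023: Sunday
2022: Saturday
2021: Friday
2020: Wednesday (leap)
2020 begins on a Wednesday and is a leap year.

2020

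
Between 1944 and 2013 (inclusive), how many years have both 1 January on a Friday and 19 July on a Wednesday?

Check each year's weekday for 1 January and 19 July:
  1944: Sat/Wed  1945: Mon/Thu  1946: Tue/Fri  1947: Wed/Sat  1948: Thu/Mon  1949: Sat/Tue  1950: Sun/Wed  1951: Mon/Thu  1952: Tue/Sat  1953: Thu/Sun  1954: Fri/Mon  1955: Sat/Tue  1956: Sun/Thu  1957: Tue/Fri  …(42 more)…  2000: Sat/Wed  2001: Mon/Thu  2002: Tue/Fri  2003: Wed/Sat  2004: Thu/Mon  2005: Sat/Tue  2006: Sun/Wed  2007: Mon/Thu  2008: Tue/Sat  2009: Thu/Sun  2010: Fri/Mon  2011: Sat/Tue  2012: Sun/Thu  2013: Tue/Fri
Both conditions hold in: no year — 0.

0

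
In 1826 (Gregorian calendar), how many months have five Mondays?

A month of length L has five Mondays iff its first Monday is on day ≤ L−28 (so day 1–3 in a 31-day month, 1–2 in a 30-day month, day 1 in a leap February).
Checking each month of 1826: Jan starts Sun (31d) ✓; Feb starts Wed (28d); Mar starts Wed (31d); Apr starts Sat (30d); May starts Mon (31d) ✓; Jun starts Thu (30d); Jul starts Sat (31d) ✓; Aug starts Tue (31d); Sep starts Fri (30d); Oct starts Sun (31d) ✓; Nov starts Wed (30d); Dec starts Fri (31d).
Five-Monday months: January, May, July, October → 4.

4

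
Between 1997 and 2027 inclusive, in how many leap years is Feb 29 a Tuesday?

Leap years in 1997–2027: 7 of them.
Feb 29 weekday advances by 5 (mod 7) from one leap year to the next four years later (or differs when a century non-leap intervenes).
Leap-day weekdays: 2000:Tue✓ 2004:Sun 2008:Fri 2012:Wed 2016:Mon 2020:Sat 2024:Thu
Tuesday: 2000 → 1.

1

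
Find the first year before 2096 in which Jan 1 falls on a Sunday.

Jan 1 advances by 2 weekdays after a leap year and by 1 after a common year.
2096: Jan 1 is Sunday (leap).
2095: Saturday
2094: Friday
2093: Thursday
2092: Tuesday (leap)
2091: Monday
2090: Sunday
2090 begins on a Sunday

2090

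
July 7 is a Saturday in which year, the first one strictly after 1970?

From one year to the next, a fixed date's weekday advances by 1, or by 2 when a Feb 29 lies between the two dates.
1970: July 7 is Tuesday.
1971: Wednesday (+1)
1972: Friday (+2)
1973: Saturday (+1)
July 7 falls on a Saturday in 1973.

1973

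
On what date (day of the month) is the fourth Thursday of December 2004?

23

December 1, 2004 is a Wednesday, so the first Thursday is the 2nd.
The fourth Thursday is 2 + 21 = 23.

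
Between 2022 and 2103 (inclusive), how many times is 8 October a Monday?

Track 8 October's weekday year by year (advancing +1, or +2 across a Feb 29):
  2022: Sat  2023: Sun (+1)  2024: Tue (+2)  2025: Wed (+1)  2026: Thu (+1)
  2027: Fri (+1)  2028: Sun (+2)  2029: Mon (+1) ✓  2030: Tue (+1)  2031: Wed (+1)
  2032: Fri (+2)  2033: Sat (+1)  2034: Sun (+1)  2035: Mon (+1) ✓  … (54 more years) …
  2090: Sun (+1)  2091: Mon (+1) ✓  2092: Wed (+2)  2093: Thu (+1)  2094: Fri (+1)
  2095: Sat (+1)  2096: Mon (+2) ✓  2097: Tue (+1)  2098: Wed (+1)  2099: Thu (+1)
  2100: Fri (+1)  2101: Sat (+1)  2102: Sun (+1)  2103: Mon (+1) ✓
Monday years: 2029, 2035, 2040, 2046, 2057, 2063, 2068, 2074, 2085, 2091, 2096, 2103 — 12 in total.

12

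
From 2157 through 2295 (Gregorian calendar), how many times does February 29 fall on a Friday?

Leap years in 2157–2295: 33 of them.
Feb 29 weekday advances by 5 (mod 7) from one leap year to the next four years later (or differs when a century non-leap intervenes).
Leap-day weekdays: 2160:Fri✓ 2164:Wed 2168:Mon 2172:Sat 2176:Thu 2180:Tue 2184:Sun 2188:Fri✓ 2192:Wed 2196:Mon 2204:Wed 2208:Mon 2212:Sat …(7 more)… 2244:Thu 2248:Tue 2252:Sun 2256:Fri✓ 2260:Wed 2264:Mon 2268:Sat 2272:Thu 2276:Tue 2280:Sun 2284:Fri✓ 2288:Wed 2292:Mon
Friday: 2160, 2188, 2228, 2256, 2284 → 5.

5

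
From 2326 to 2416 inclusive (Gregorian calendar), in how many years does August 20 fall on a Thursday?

Track August 20's weekday year by year (advancing +1, or +2 across a Feb 29):
  2326: Fri  2327: Sat (+1)  2328: Mon (+2)  2329: Tue (+1)  2330: Wed (+1)
  2331: Thu (+1) ✓  2332: Sat (+2)  2333: Sun (+1)  2334: Mon (+1)  2335: Tue (+1)
  2336: Thu (+2) ✓  2337: Fri (+1)  2338: Sat (+1)  2339: Sun (+1)  … (63 more years) …
  2403: Wed (+1)  2404: Fri (+2)  2405: Sat (+1)  2406: Sun (+1)  2407: Mon (+1)
  2408: Wed (+2)  2409: Thu (+1) ✓  2410: Fri (+1)  2411: Sat (+1)  2412: Mon (+2)
  2413: Tue (+1)  2414: Wed (+1)  2415: Thu (+1) ✓  2416: Sat (+2)
Thursday years: 2331, 2336, 2342, 2353, 2359, 2364, 2370, 2381, 2387, 2392, 2398, 2409, 2415 — 13 in total.

13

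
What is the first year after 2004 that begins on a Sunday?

Jan 1 advances by 2 weekdays after a leap year and by 1 after a common year.
2004: Jan 1 is Thursday (leap).
2005: Saturday
2006: Sunday
2006 begins on a Sunday

2006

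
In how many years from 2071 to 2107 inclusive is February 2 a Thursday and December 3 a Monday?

1

Check each year's weekday for February 2 and December 3:
  2071: Mon/Thu  2072: Tue/Sat  2073: Thu/Sun  2074: Fri/Mon  2075: Sat/Tue  2076: Sun/Thu  2077: Tue/Fri  2078: Wed/Sat  2079: Thu/Sun  2080: Fri/Tue  2081: Sun/Wed  2082: Mon/Thu  2083: Tue/Fri  2084: Wed/Sun  …(9 more)…  2094: Tue/Fri  2095: Wed/Sat  2096: Thu/Mon ✓  2097: Sat/Tue  2098: Sun/Wed  2099: Mon/Thu  2100: Tue/Fri  2101: Wed/Sat  2102: Thu/Sun  2103: Fri/Mon  2104: Sat/Wed  2105: Mon/Thu  2106: Tue/Fri  2107: Wed/Sat
Both conditions hold in: 2096 — 1.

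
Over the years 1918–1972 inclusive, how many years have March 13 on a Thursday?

8

Track March 13's weekday year by year (advancing +1, or +2 across a Feb 29):
  1918: Wed  1919: Thu (+1) ✓  1920: Sat (+2)  1921: Sun (+1)  1922: Mon (+1)
  1923: Tue (+1)  1924: Thu (+2) ✓  1925: Fri (+1)  1926: Sat (+1)  1927: Sun (+1)
  1928: Tue (+2)  1929: Wed (+1)  1930: Thu (+1) ✓  1931: Fri (+1)  … (27 more years) …
  1959: Fri (+1)  1960: Sun (+2)  1961: Mon (+1)  1962: Tue (+1)  1963: Wed (+1)
  1964: Fri (+2)  1965: Sat (+1)  1966: Sun (+1)  1967: Mon (+1)  1968: Wed (+2)
  1969: Thu (+1) ✓  1970: Fri (+1)  1971: Sat (+1)  1972: Mon (+2)
Thursday years: 1919, 1924, 1930, 1941, 1947, 1952, 1958, 1969 — 8 in total.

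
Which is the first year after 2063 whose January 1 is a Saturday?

Jan 1 advances by 2 weekdays after a leap year and by 1 after a common year.
2063: Jan 1 is Monday.
2064: Tuesday (leap)
2065: Thursday
2066: Friday
2067: Saturday
2067 begins on a Saturday

2067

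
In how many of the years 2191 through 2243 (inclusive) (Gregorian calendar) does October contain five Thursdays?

October has 31 days; it has five Thursdays when Thursday falls among the first (month-length − 28) days — i.e. when October 1 is one of Thursday/Wednesday/Tuesday.
October 1 by year: 2191:Sat 2192:Mon 2193:Tue✓ 2194:Wed✓ 2195:Thu✓ 2196:Sat 2197:Sun 2198:Mon 2199:Tue✓ 2200:Wed✓ 2201:Thu✓ 2202:Fri 2203:Sat 2204:Mon 2205:Tue✓ …(23 more)… 2229:Thu✓ 2230:Fri 2231:Sat 2232:Mon 2233:Tue✓ 2234:Wed✓ 2235:Thu✓ 2236:Sat 2237:Sun 2238:Mon 2239:Tue✓ 2240:Thu✓ 2241:Fri 2242:Sat 2243:Sun
Years with five Thursdays: 2193, 2194, 2195, 2199, 2200, 2201, 2205, 2206, 2207, 2211, 2212, 2216, 2217, 2218, 2222, 2223, 2228, 2229, 2233, 2234, 2235, 2239, 2240 → 23.

23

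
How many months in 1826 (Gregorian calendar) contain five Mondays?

4

A month of length L has five Mondays iff its first Monday is on day ≤ L−28 (so day 1–3 in a 31-day month, 1–2 in a 30-day month, day 1 in a leap February).
Checking each month of 1826: Jan starts Sun (31d) ✓; Feb starts Wed (28d); Mar starts Wed (31d); Apr starts Sat (30d); May starts Mon (31d) ✓; Jun starts Thu (30d); Jul starts Sat (31d) ✓; Aug starts Tue (31d); Sep starts Fri (30d); Oct starts Sun (31d) ✓; Nov starts Wed (30d); Dec starts Fri (31d).
Five-Monday months: January, May, July, October → 4.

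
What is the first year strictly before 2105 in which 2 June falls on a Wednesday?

2100

From one year to the next, a fixed date's weekday advances by 1, or by 2 when a Feb 29 lies between the two dates.
2105: June 2 is Tuesday.
2104: Monday (−1)
2103: Saturday (−2)
2102: Friday (−1)
2101: Thursday (−1)
2100: Wednesday (−1)
2 June falls on a Wednesday in 2100.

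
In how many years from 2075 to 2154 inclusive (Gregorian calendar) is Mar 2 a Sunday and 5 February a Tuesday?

Check each year's weekday for Mar 2 and 5 February:
  2075: Sat/Tue  2076: Mon/Wed  2077: Tue/Fri  2078: Wed/Sat  2079: Thu/Sun  2080: Sat/Mon  2081: Sun/Wed  2082: Mon/Thu  2083: Tue/Fri  2084: Thu/Sat  2085: Fri/Mon  2086: Sat/Tue  2087: Sun/Wed  2088: Tue/Thu  …(52 more)…  2141: Thu/Sun  2142: Fri/Mon  2143: Sat/Tue  2144: Mon/Wed  2145: Tue/Fri  2146: Wed/Sat  2147: Thu/Sun  2148: Sat/Mon  2149: Sun/Wed  2150: Mon/Thu  2151: Tue/Fri  2152: Thu/Sat  2153: Fri/Mon  2154: Sat/Tue
Both conditions hold in: 2092, 2104, 2132 — 3.

3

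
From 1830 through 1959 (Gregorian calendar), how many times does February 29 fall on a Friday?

Leap years in 1830–1959: 31 of them.
Feb 29 weekday advances by 5 (mod 7) from one leap year to the next four years later (or differs when a century non-leap intervenes).
Leap-day weekdays: 1832:Wed 1836:Mon 1840:Sat 1844:Thu 1848:Tue 1852:Sun 1856:Fri✓ 1860:Wed 1864:Mon 1868:Sat 1872:Thu 1876:Tue 1880:Sun …(5 more)… 1908:Sat 1912:Thu 1916:Tue 1920:Sun 1924:Fri✓ 1928:Wed 1932:Mon 1936:Sat 1940:Thu 1944:Tue 1948:Sun 1952:Fri✓ 1956:Wed
Friday: 1856, 1884, 1924, 1952 → 4.

4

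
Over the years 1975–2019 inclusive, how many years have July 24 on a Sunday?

7

Track July 24's weekday year by year (advancing +1, or +2 across a Feb 29):
  1975: Thu  1976: Sat (+2)  1977: Sun (+1) ✓  1978: Mon (+1)  1979: Tue (+1)
  1980: Thu (+2)  1981: Fri (+1)  1982: Sat (+1)  1983: Sun (+1) ✓  1984: Tue (+2)
  1985: Wed (+1)  1986: Thu (+1)  1987: Fri (+1)  1988: Sun (+2) ✓  … (17 more years) …
  2006: Mon (+1)  2007: Tue (+1)  2008: Thu (+2)  2009: Fri (+1)  2010: Sat (+1)
  2011: Sun (+1) ✓  2012: Tue (+2)  2013: Wed (+1)  2014: Thu (+1)  2015: Fri (+1)
  2016: Sun (+2) ✓  2017: Mon (+1)  2018: Tue (+1)  2019: Wed (+1)
Sunday years: 1977, 1983, 1988, 1994, 2005, 2011, 2016 — 7 in total.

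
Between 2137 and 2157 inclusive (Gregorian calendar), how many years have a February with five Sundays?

1

February has 28 days (29 in leap years); it has five Sundays when Sunday falls among the first (month-length − 28) days — i.e. when February 1 is Sunday in a leap year (never in a common year).
February 1 by year: 2137:Fri 2138:Sat 2139:Sun 2140:Mon 2141:Wed 2142:Thu 2143:Fri 2144:Sat 2145:Mon 2146:Tue 2147:Wed 2148:Thu 2149:Sat 2150:Sun 2151:Mon 2152:Tue 2153:Thu 2154:Fri 2155:Sat 2156:Sun✓ 2157:Tue
Years with five Sundays: 2156 → 1.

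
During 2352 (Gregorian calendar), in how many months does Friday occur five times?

4

A month of length L has five Fridays iff its first Friday is on day ≤ L−28 (so day 1–3 in a 31-day month, 1–2 in a 30-day month, day 1 in a leap February).
Checking each month of 2352: Jan starts Tue (31d); Feb starts Fri (29d) ✓; Mar starts Sat (31d); Apr starts Tue (30d); May starts Thu (31d) ✓; Jun starts Sun (30d); Jul starts Tue (31d); Aug starts Fri (31d) ✓; Sep starts Mon (30d); Oct starts Wed (31d) ✓; Nov starts Sat (30d); Dec starts Mon (31d).
Five-Friday months: February, May, August, October → 4.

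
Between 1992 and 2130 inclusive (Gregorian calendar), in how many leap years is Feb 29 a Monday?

Leap years in 1992–2130: 34 of them.
Feb 29 weekday advances by 5 (mod 7) from one leap year to the next four years later (or differs when a century non-leap intervenes).
Leap-day weekdays: 1992:Sat 1996:Thu 2000:Tue 2004:Sun 2008:Fri 2012:Wed 2016:Mon✓ 2020:Sat 2024:Thu 2028:Tue 2032:Sun 2036:Fri 2040:Wed …(8 more)… 2076:Sat 2080:Thu 2084:Tue 2088:Sun 2092:Fri 2096:Wed 2104:Fri 2108:Wed 2112:Mon✓ 2116:Sat 2120:Thu 2124:Tue 2128:Sun
Monday: 2016, 2044, 2072, 2112 → 4.

4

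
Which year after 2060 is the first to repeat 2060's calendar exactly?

2088

Two years share a calendar iff Jan 1 falls on the same weekday and both are leap or both are common. 2060: Jan 1 is Thursday, leap year.
2061: Jan 1 Saturday, common
2062: Jan 1 Sunday, common
2063: Jan 1 Monday, common
2064: Jan 1 Tuesday, leap
2065: Jan 1 Thursday, common
2066: Jan 1 Friday, common
2067: Jan 1 Saturday, common
2068: Jan 1 Sunday, leap
2069: Jan 1 Tuesday, common
2070: Jan 1 Wednesday, common
2071: Jan 1 Thursday, common
2072: Jan 1 Friday, leap
2073: Jan 1 Sunday, common
2074: Jan 1 Monday, common
2075: Jan 1 Tuesday, common
2076: Jan 1 Wednesday, leap
2077: Jan 1 Friday, common
2078: Jan 1 Saturday, common
2079: Jan 1 Sunday, common
2080: Jan 1 Monday, leap
2081: Jan 1 Wednesday, common
2082: Jan 1 Thursday, common
2083: Jan 1 Friday, common
2084: Jan 1 Saturday, leap
2085: Jan 1 Monday, common
2086: Jan 1 Tuesday, common
2087: Jan 1 Wednesday, common
2088: Jan 1 Thursday, leap
2088 matches on both conditions.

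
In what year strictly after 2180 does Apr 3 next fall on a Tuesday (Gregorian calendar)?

From one year to the next, a fixed date's weekday advances by 1, or by 2 when a Feb 29 lies between the two dates.
2180: April 3 is Monday.
2181: Tuesday (+1)
Apr 3 falls on a Tuesday in 2181.

2181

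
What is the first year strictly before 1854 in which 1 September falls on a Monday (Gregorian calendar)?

From one year to the next, a fixed date's weekday advances by 1, or by 2 when a Feb 29 lies between the two dates.
1854: September 1 is Friday.
1853: Thursday (−1)
1852: Wednesday (−1)
1851: Monday (−2)
1 September falls on a Monday in 1851.

1851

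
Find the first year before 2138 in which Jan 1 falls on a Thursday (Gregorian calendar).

Jan 1 advances by 2 weekdays after a leap year and by 1 after a common year.
2138: Jan 1 is Wednesday.
2137: Tuesday
2136: Sunday (leap)
2135: Saturday
2134: Friday
2133: Thursday
2133 begins on a Thursday

2133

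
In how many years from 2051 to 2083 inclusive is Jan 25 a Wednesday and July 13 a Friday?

Check each year's weekday for Jan 25 and July 13:
  2051: Wed/Thu  2052: Thu/Sat  2053: Sat/Sun  2054: Sun/Mon  2055: Mon/Tue  2056: Tue/Thu  2057: Thu/Fri  2058: Fri/Sat  2059: Sat/Sun  2060: Sun/Tue  2061: Tue/Wed  2062: Wed/Thu  2063: Thu/Fri  2064: Fri/Sun  …(5 more)…  2070: Sat/Sun  2071: Sun/Mon  2072: Mon/Wed  2073: Wed/Thu  2074: Thu/Fri  2075: Fri/Sat  2076: Sat/Mon  2077: Mon/Tue  2078: Tue/Wed  2079: Wed/Thu  2080: Thu/Sat  2081: Sat/Sun  2082: Sun/Mon  2083: Mon/Tue
Both conditions hold in: 2068 — 1.

1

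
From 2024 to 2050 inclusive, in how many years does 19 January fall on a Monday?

Track 19 January's weekday year by year (advancing +1, or +2 across a Feb 29):
  2024: Fri  2025: Sun (+2)  2026: Mon (+1) ✓  2027: Tue (+1)  2028: Wed (+1)
  2029: Fri (+2)  2030: Sat (+1)  2031: Sun (+1)  2032: Mon (+1) ✓  2033: Wed (+2)
  2034: Thu (+1)  2035: Fri (+1)  2036: Sat (+1)  2037: Mon (+2) ✓  2038: Tue (+1)
  2039: Wed (+1)  2040: Thu (+1)  2041: Sat (+2)  2042: Sun (+1)  2043: Mon (+1) ✓
  2044: Tue (+1)  2045: Thu (+2)  2046: Fri (+1)  2047: Sat (+1)  2048: Sun (+1)
  2049: Tue (+2)  2050: Wed (+1)
Monday years: 2026, 2032, 2037, 2043 — 4 in total.

4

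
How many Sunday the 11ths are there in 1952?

1

Check the 11th of each month of 1952: Jan 11: Fri, Feb 11: Mon, Mar 11: Tue, Apr 11: Fri, May 11: Sun, Jun 11: Wed, Jul 11: Fri, Aug 11: Mon, Sep 11: Thu, Oct 11: Sat, Nov 11: Tue, Dec 11: Thu.
Sunday occurs in May — 1 month.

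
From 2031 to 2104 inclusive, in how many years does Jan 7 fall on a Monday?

11

Track Jan 7's weekday year by year (advancing +1, or +2 across a Feb 29):
  2031: Tue  2032: Wed (+1)  2033: Fri (+2)  2034: Sat (+1)  2035: Sun (+1)
  2036: Mon (+1) ✓  2037: Wed (+2)  2038: Thu (+1)  2039: Fri (+1)  2040: Sat (+1)
  2041: Mon (+2) ✓  2042: Tue (+1)  2043: Wed (+1)  2044: Thu (+1)  … (46 more years) …
  2091: Sun (+1)  2092: Mon (+1) ✓  2093: Wed (+2)  2094: Thu (+1)  2095: Fri (+1)
  2096: Sat (+1)  2097: Mon (+2) ✓  2098: Tue (+1)  2099: Wed (+1)  2100: Thu (+1)
  2101: Fri (+1)  2102: Sat (+1)  2103: Sun (+1)  2104: Mon (+1) ✓
Monday years: 2036, 2041, 2047, 2058, 2064, 2069, 2075, 2086, 2092, 2097, 2104 — 11 in total.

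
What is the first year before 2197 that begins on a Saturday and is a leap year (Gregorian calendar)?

2180

Jan 1 advances by 2 weekdays after a leap year and by 1 after a common year.
2197: Jan 1 is Sunday.
2196: Friday (leap)
2195: Thursday
2194: Wednesday
2193: Tuesday
2192: Sunday (leap)
2191: Saturday
2190: Friday
2189: Thursday
2188: Tuesday (leap)
2187: Monday
2186: Sunday
2185: Saturday
2184: Thursday (leap)
2183: Wednesday
2182: Tuesday
2181: Monday
2180: Saturday (leap)
2180 begins on a Saturday and is a leap year.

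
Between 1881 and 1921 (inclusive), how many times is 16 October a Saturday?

5

Track 16 October's weekday year by year (advancing +1, or +2 across a Feb 29):
  1881: Sun  1882: Mon (+1)  1883: Tue (+1)  1884: Thu (+2)  1885: Fri (+1)
  1886: Sat (+1) ✓  1887: Sun (+1)  1888: Tue (+2)  1889: Wed (+1)  1890: Thu (+1)
  1891: Fri (+1)  1892: Sun (+2)  1893: Mon (+1)  1894: Tue (+1)  … (13 more years) …
  1908: Fri (+2)  1909: Sat (+1) ✓  1910: Sun (+1)  1911: Mon (+1)  1912: Wed (+2)
  1913: Thu (+1)  1914: Fri (+1)  1915: Sat (+1) ✓  1916: Mon (+2)  1917: Tue (+1)
  1918: Wed (+1)  1919: Thu (+1)  1920: Sat (+2) ✓  1921: Sun (+1)
Saturday years: 1886, 1897, 1909, 1915, 1920 — 5 in total.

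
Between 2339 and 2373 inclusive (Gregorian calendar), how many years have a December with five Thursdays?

December has 31 days; it has five Thursdays when Thursday falls among the first (month-length − 28) days — i.e. when December 1 is one of Thursday/Wednesday/Tuesday.
December 1 by year: 2339:Fri 2340:Sun 2341:Mon 2342:Tue✓ 2343:Wed✓ 2344:Fri 2345:Sat 2346:Sun 2347:Mon 2348:Wed✓ 2349:Thu✓ 2350:Fri 2351:Sat 2352:Mon 2353:Tue✓ …(5 more)… 2359:Tue✓ 2360:Thu✓ 2361:Fri 2362:Sat 2363:Sun 2364:Tue✓ 2365:Wed✓ 2366:Thu✓ 2367:Fri 2368:Sun 2369:Mon 2370:Tue✓ 2371:Wed✓ 2372:Fri 2373:Sat
Years with five Thursdays: 2342, 2343, 2348, 2349, 2353, 2354, 2355, 2359, 2360, 2364, 2365, 2366, 2370, 2371 → 14.

14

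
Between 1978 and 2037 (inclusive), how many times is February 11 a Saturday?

9

Track February 11's weekday year by year (advancing +1, or +2 across a Feb 29):
  1978: Sat ✓  1979: Sun (+1)  1980: Mon (+1)  1981: Wed (+2)  1982: Thu (+1)
  1983: Fri (+1)  1984: Sat (+1) ✓  1985: Mon (+2)  1986: Tue (+1)  1987: Wed (+1)
  1988: Thu (+1)  1989: Sat (+2) ✓  1990: Sun (+1)  1991: Mon (+1)  … (32 more years) …
  2024: Sun (+1)  2025: Tue (+2)  2026: Wed (+1)  2027: Thu (+1)  2028: Fri (+1)
  2029: Sun (+2)  2030: Mon (+1)  2031: Tue (+1)  2032: Wed (+1)  2033: Fri (+2)
  2034: Sat (+1) ✓  2035: Sun (+1)  2036: Mon (+1)  2037: Wed (+2)
Saturday years: 1978, 1984, 1989, 1995, 2006, 2012, 2017, 2023, 2034 — 9 in total.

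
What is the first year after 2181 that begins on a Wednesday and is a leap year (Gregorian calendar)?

Jan 1 advances by 2 weekdays after a leap year and by 1 after a common year.
2181: Jan 1 is Monday.
2182: Tuesday
2183: Wednesday
2184: Thursday (leap)
2185: Saturday
2186: Sunday
2187: Monday
2188: Tuesday (leap)
2189: Thursday
2190: Friday
2191: Saturday
2192: Sunday (leap)
2193: Tuesday
2194: Wednesday
2195: Thursday
2196: Friday (leap)
2197: Sunday
2198: Monday
2199: Tuesday
2200: Wednesday
2201: Thursday
2202: Friday
2203: Saturday
2204: Sunday (leap)
2205: Tuesday
2206: Wednesday
2207: Thursday
2208: Friday (leap)
2209: Sunday
2210: Monday
2211: Tuesday
2212: Wednesday (leap)
2212 begins on a Wednesday and is a leap year.

2212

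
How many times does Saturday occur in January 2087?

January 2087 has 31 days and begins on Wednesday.
The first Saturday is January 4.
Saturdays fall on 4, 11, 18, 25 — that's 4.

4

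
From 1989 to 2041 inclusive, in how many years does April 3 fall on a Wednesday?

8

Track April 3's weekday year by year (advancing +1, or +2 across a Feb 29):
  1989: Mon  1990: Tue (+1)  1991: Wed (+1) ✓  1992: Fri (+2)  1993: Sat (+1)
  1994: Sun (+1)  1995: Mon (+1)  1996: Wed (+2) ✓  1997: Thu (+1)  1998: Fri (+1)
  1999: Sat (+1)  2000: Mon (+2)  2001: Tue (+1)  2002: Wed (+1) ✓  … (25 more years) …
  2028: Mon (+2)  2029: Tue (+1)  2030: Wed (+1) ✓  2031: Thu (+1)  2032: Sat (+2)
  2033: Sun (+1)  2034: Mon (+1)  2035: Tue (+1)  2036: Thu (+2)  2037: Fri (+1)
  2038: Sat (+1)  2039: Sun (+1)  2040: Tue (+2)  2041: Wed (+1) ✓
Wednesday years: 1991, 1996, 2002, 2013, 2019, 2024, 2030, 2041 — 8 in total.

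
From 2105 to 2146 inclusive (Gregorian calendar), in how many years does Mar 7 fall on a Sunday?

6

Track Mar 7's weekday year by year (advancing +1, or +2 across a Feb 29):
  2105: Sat  2106: Sun (+1) ✓  2107: Mon (+1)  2108: Wed (+2)  2109: Thu (+1)
  2110: Fri (+1)  2111: Sat (+1)  2112: Mon (+2)  2113: Tue (+1)  2114: Wed (+1)
  2115: Thu (+1)  2116: Sat (+2)  2117: Sun (+1) ✓  2118: Mon (+1)  … (14 more years) …
  2133: Sat (+1)  2134: Sun (+1) ✓  2135: Mon (+1)  2136: Wed (+2)  2137: Thu (+1)
  2138: Fri (+1)  2139: Sat (+1)  2140: Mon (+2)  2141: Tue (+1)  2142: Wed (+1)
  2143: Thu (+1)  2144: Sat (+2)  2145: Sun (+1) ✓  2146: Mon (+1)
Sunday years: 2106, 2117, 2123, 2128, 2134, 2145 — 6 in total.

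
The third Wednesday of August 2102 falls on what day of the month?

16

August 1, 2102 is a Tuesday, so the first Wednesday is the 2nd.
The third Wednesday is 2 + 14 = 16.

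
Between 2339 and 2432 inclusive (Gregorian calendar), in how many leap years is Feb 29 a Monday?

3

Leap years in 2339–2432: 24 of them.
Feb 29 weekday advances by 5 (mod 7) from one leap year to the next four years later (or differs when a century non-leap intervenes).
Leap-day weekdays: 2340:Thu 2344:Tue 2348:Sun 2352:Fri 2356:Wed 2360:Mon✓ 2364:Sat 2368:Thu 2372:Tue 2376:Sun 2380:Fri 2384:Wed 2388:Mon✓ 2392:Sat 2396:Thu 2400:Tue 2404:Sun 2408:Fri 2412:Wed 2416:Mon✓ 2420:Sat 2424:Thu 2428:Tue 2432:Sun
Monday: 2360, 2388, 2416 → 3.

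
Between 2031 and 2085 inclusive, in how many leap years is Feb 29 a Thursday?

Leap years in 2031–2085: 14 of them.
Feb 29 weekday advances by 5 (mod 7) from one leap year to the next four years later (or differs when a century non-leap intervenes).
Leap-day weekdays: 2032:Sun 2036:Fri 2040:Wed 2044:Mon 2048:Sat 2052:Thu✓ 2056:Tue 2060:Sun 2064:Fri 2068:Wed 2072:Mon 2076:Sat 2080:Thu✓ 2084:Tue
Thursday: 2052, 2080 → 2.

2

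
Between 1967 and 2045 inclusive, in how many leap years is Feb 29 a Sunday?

3

Leap years in 1967–2045: 20 of them.
Feb 29 weekday advances by 5 (mod 7) from one leap year to the next four years later (or differs when a century non-leap intervenes).
Leap-day weekdays: 1968:Thu 1972:Tue 1976:Sun✓ 1980:Fri 1984:Wed 1988:Mon 1992:Sat 1996:Thu 2000:Tue 2004:Sun✓ 2008:Fri 2012:Wed 2016:Mon 2020:Sat 2024:Thu 2028:Tue 2032:Sun✓ 2036:Fri 2040:Wed 2044:Mon
Sunday: 1976, 2004, 2032 → 3.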